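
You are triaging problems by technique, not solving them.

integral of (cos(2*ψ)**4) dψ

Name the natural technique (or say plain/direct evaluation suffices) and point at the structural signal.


Verdict: a trigonometric identity — an even power like cos(2*ψ)**4 flattens under the half-angle identity into first-degree cosines you can integrate directly.


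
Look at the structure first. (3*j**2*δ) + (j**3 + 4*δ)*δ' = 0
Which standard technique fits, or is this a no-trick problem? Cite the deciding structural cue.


Method: the exact-equation method — because the two cross partials coincide, the form is conservative as written — recover its potential in (j, δ).


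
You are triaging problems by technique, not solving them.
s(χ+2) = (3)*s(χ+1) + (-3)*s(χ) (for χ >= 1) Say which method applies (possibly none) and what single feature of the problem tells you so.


Best approach: the characteristic-root method — the recurrence treats every index alike (constant coefficients, no forcing) — precisely the regime where r^χ trials close it.


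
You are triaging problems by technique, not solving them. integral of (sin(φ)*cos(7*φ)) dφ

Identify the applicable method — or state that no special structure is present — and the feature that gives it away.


Verdict: a trigonometric identity — the identity turns sin(φ)*cos(7*φ) into two lone cosines/sines, each trivially integrable.


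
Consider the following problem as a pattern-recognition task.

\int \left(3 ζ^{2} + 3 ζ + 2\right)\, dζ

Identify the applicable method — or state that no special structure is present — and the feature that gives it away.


Technique: no special technique — scan for structure and find none: constant multiples of powers of ζ, integrate directly.


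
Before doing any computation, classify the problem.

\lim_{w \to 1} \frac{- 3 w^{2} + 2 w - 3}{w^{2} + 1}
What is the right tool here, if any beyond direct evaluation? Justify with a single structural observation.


Method: no special technique — the expression is continuous at the evaluation point — substitute directly; no indeterminate form appears.


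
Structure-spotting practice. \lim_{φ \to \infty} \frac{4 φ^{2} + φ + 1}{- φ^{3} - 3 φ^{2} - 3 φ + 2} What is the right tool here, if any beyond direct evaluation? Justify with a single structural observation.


Verdict: dominant-term comparison — growth-rate triage: the leading powers of φ decide the limit, everything else is noise. Differentiating the expression as a single quotient would eventually settle it as well; matching dominant growth settles it immediately.


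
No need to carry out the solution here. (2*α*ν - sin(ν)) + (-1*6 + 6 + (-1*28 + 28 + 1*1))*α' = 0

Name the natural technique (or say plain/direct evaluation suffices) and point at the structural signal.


Technique: a linear integrating factor — the unknown enters only to the first power against a nonzero forcing term — the integrating-factor template applies directly.


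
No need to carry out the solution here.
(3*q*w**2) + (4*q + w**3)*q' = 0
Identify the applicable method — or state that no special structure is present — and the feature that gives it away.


Technique: the exact-equation method — because the two cross partials coincide, the form is conservative as written — recover its potential in (w, q).


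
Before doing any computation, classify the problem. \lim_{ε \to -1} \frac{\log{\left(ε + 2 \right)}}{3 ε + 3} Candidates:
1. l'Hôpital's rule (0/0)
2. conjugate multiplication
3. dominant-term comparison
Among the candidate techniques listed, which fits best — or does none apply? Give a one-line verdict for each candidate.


Best approach: l'Hôpital's rule (0/0) — plug in -1: top and bottom both hit zero, so differentiate each and retry. The standard small-argument limits would also carry it; the rule is the systematic route.
- l'Hôpital's rule (0/0) — yes — fits the structure here.
- conjugate multiplication — the conjugate move applies to radical differences, which this is not.
- dominant-term comparison — no dominant-degree comparison decides it.


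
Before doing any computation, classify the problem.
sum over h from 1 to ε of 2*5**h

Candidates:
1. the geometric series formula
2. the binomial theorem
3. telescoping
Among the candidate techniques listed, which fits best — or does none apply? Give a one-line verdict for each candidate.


Best approach: the geometric series formula — check a ratio of consecutive terms: it is 5, independent of the index, so the geometric formula closes the sum.
- the geometric series formula: applicable, and directly so.
- the binomial theorem — no binomial coefficients pair with matched powers.
- telescoping — computed from the summand as displayed, the partial sums build up without the pairwise collapse telescoping exploits.


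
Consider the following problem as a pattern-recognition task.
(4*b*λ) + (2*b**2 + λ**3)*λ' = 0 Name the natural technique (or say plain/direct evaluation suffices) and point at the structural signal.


Diagnosis: the exact-equation method — checking ∂/∂λ of 4*b*λ against ∂/∂b of 2*b**2 + λ**3: they match — the equation is exact as it stands.


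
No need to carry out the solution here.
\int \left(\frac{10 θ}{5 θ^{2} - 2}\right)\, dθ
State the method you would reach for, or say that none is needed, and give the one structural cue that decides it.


Technique: u-substitution — set u = 5 θ^{2} - 2: a constant multiple of its derivative, namely 10 θ, is present as a factor once the integrand is collected, so the du is sitting there waiting.


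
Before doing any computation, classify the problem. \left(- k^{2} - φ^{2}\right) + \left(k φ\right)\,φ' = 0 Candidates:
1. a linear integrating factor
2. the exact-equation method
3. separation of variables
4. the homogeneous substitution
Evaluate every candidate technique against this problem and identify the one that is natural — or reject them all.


Best approach: the homogeneous substitution — solved for the derivative, the right side is unchanged under scaling k and φ together — it depends only on the ratio φ/k, so substitute a single ratio variable. A Bernoulli rewrite works here as the equation stands — the homogeneous substitution is the more immediate reading.
- a linear integrating factor: the unknown enters nonlinearly (through a power, a denominator, or a transcendental function), which the linear integrating-factor recipe cannot absorb as-is — any repair would come from a preliminary substitution, not the factor.
- the exact-equation method: the mixed-partials test fails on this split — it is not an exact differential as presented.
- separation of variables: no algebra isolates the independent variable on one side and the unknown on the other.
- the homogeneous substitution: applies; the problem has the shape this method handles.


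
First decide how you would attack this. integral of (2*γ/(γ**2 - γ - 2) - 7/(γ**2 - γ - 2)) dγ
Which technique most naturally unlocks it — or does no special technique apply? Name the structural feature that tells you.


Method: partial fractions — break γ**2 - γ - 2 into its roots and the integral splits into logarithm-sized bites.


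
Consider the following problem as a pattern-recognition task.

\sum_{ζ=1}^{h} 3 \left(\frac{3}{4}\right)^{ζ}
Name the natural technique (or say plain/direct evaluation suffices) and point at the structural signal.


Diagnosis: the geometric series formula — term-over-term division gives \frac{3}{4} every time — index-free ratio, geometric sum formula applies.


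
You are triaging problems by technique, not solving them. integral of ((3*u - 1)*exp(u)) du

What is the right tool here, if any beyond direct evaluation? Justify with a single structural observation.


Best approach: integration by parts — 3*u - 1 dies after finitely many derivatives while exp(u) cycles under integration — the tabular/parts setup.


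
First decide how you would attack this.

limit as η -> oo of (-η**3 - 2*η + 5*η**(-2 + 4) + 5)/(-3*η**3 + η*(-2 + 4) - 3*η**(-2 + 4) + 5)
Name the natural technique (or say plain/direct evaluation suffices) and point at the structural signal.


Best approach: dominant-term comparison — as η grows, only the highest-degree terms matter — compare leading terms and read the limit off. l'Hôpital's at-infinity variant applies to the expression viewed as a single quotient; the leading-term comparison is the direct route.


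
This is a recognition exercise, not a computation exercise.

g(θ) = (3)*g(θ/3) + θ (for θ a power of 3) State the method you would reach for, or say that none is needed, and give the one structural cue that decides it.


Best approach: the master substitution — a divide-and-conquer shape: argument θ/3, so change variables with θ = 3^m and solve the linear version.


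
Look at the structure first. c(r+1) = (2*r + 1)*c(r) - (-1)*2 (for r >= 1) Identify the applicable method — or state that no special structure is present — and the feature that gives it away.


Diagnosis: a summation factor — with the index-dependent coefficient 2*r + 1, dividing by the cumulative product turns the left side into a pure difference.


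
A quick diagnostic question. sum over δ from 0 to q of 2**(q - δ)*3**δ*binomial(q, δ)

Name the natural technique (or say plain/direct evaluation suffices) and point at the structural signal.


Technique: the binomial theorem — terms weighting binomial(q, δ) against matched powers of 3 and 2 reassemble into (3 + 2)^q by the binomial theorem.


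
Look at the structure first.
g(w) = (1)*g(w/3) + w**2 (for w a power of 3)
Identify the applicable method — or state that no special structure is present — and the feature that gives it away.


Technique: the master substitution — the recursive call is at index w/3 rather than a shift, a divide-and-conquer shape — substituting w = 3^m linearizes it.


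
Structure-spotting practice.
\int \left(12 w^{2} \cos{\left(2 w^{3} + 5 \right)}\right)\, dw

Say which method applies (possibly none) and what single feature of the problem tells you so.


Diagnosis: u-substitution — everything non-trivial happens through the inner expression 2 w^{3} + 5, and its derivative accounts for the remaining factor up to a constant, so set u = 2 w^{3} + 5.


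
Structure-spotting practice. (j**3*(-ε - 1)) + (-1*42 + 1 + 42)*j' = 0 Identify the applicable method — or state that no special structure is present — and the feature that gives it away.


Method: separation of variables — solved for the derivative, the right side splits multiplicatively into a function of each variable alone — divide and integrate each side.


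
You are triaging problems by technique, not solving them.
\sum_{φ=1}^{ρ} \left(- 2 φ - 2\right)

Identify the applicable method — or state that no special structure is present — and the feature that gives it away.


Diagnosis: no special technique — constant-multiple powers of φ with no cancellation partners and no common ratio — use the standard power-sum formulas.


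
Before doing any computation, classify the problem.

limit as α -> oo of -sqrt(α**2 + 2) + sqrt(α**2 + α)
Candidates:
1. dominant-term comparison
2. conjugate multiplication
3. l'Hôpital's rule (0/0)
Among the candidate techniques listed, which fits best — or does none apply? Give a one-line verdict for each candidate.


Method: conjugate multiplication — this difference gives up after one conjugate multiplication — the radical structure cancels against its conjugate.
- dominant-term comparison: no dominant power emerges to decide the limit by degree comparison.
- conjugate multiplication — yes, a natural case for it.
- l'Hôpital's rule (0/0) — the expression is a difference driving to ∞ − ∞, not a 0/0 quotient — there is no ratio for the rule to differentiate.


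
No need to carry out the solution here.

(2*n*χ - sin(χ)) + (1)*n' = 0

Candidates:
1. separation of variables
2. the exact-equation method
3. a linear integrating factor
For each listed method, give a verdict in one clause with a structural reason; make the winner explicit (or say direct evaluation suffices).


Method: a linear integrating factor — the unknown enters only to the first power against a nonzero forcing term — the integrating-factor template applies directly.
- separation of variables — no division isolates the independent variable from the unknown.
- the exact-equation method: the cross partial derivatives disagree, so no single potential exists.
- a linear integrating factor: yes — fits the structure here.


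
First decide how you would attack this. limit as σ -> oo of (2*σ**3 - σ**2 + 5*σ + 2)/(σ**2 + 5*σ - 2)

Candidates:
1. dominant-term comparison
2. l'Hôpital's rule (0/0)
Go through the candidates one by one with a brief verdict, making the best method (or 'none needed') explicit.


Verdict: dominant-term comparison — as σ grows, only the highest-degree terms matter — compare leading terms and read the limit off.
- dominant-term comparison: yes — fits the structure here.
- l'Hôpital's rule (0/0) — no 0/0 form appears: written as one quotient, top and bottom both grow without bound, and the ratio is decided by their leading terms.


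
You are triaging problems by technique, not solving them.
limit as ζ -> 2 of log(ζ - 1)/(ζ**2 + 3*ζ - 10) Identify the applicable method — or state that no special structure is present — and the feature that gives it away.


Technique: l'Hôpital's rule (0/0) — numerator and denominator both vanish at 2 — a genuine 0/0 form, which is exactly when l'Hôpital applies. A local series expansion at the point resolves it as well; the rule is the packaged version of that step.


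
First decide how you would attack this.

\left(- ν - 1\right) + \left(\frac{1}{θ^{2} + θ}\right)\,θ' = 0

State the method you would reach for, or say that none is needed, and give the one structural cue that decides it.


Diagnosis: separation of variables — solved for the derivative, the right side splits multiplicatively into a function of each variable alone — divide and integrate each side. A Bernoulli rewrite would carry it as the equation stands — separating the variables needs no rearrangement either.


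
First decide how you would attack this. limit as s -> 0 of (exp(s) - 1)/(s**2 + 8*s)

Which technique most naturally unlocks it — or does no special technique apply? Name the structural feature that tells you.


Best approach: l'Hôpital's rule (0/0) — substituting 0 gives 0 over 0; differentiate top and bottom once and re-evaluate. Known elementary limits would finish this too — the rule just bypasses the case analysis.


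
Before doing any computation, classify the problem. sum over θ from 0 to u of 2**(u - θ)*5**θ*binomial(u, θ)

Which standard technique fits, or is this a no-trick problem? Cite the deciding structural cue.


Diagnosis: the binomial theorem — the binomial coefficients weight matched powers of 5 and 2, which is exactly the expansion of a binomial power.


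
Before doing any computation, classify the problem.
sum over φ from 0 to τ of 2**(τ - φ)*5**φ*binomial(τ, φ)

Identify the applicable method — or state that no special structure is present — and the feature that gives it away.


Diagnosis: the binomial theorem — binomial(τ, φ) weighting matched powers of 5 and 2 is the expanded form of (5 + 2)^τ — fold it back up.


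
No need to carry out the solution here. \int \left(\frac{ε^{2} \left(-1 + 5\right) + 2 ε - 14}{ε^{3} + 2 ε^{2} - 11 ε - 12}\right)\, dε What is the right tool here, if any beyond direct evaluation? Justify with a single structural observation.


Best approach: partial fractions — the denominator ε^{3} + 2 ε^{2} - 11 ε - 12 factors, so the quotient decomposes into elementary partial fractions term by term.


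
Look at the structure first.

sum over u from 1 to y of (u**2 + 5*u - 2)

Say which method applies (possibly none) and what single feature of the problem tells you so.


Diagnosis: no special technique — constant-multiple powers of u with no cancellation partners and no common ratio — use the standard power-sum formulas.


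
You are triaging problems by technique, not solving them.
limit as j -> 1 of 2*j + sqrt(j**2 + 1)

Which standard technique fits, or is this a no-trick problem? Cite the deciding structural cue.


Best approach: no special technique — the expression is continuous at the evaluation point — substitute directly; no indeterminate form appears.


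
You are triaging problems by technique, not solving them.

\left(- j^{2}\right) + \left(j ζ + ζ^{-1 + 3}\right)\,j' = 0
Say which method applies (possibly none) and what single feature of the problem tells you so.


Method: the homogeneous substitution — the slope is degree-zero homogeneous: the ratio substitution v = j/ζ collapses it. This can also be massaged into Bernoulli form (the roles of the variables may need exchanging); the homogeneous substitution avoids that setup.


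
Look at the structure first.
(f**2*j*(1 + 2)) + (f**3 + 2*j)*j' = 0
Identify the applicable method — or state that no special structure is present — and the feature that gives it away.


Technique: the exact-equation method — this form is already the differential of something: the matching mixed partials of f**2*j*(1 + 2) and f**3 + 2*j prove it.


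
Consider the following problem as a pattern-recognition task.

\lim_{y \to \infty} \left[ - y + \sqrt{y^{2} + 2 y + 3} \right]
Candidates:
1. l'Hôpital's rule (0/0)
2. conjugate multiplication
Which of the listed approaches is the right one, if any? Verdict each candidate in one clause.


Diagnosis: conjugate multiplication — the ∞ − ∞ radical form is the exact trigger for the conjugate maneuver.
- l'Hôpital's rule (0/0): substitution produces ∞ − ∞ rather than a vanishing quotient; the rule needs a 0/0 ratio to act on.
- conjugate multiplication: applicable, and directly so.


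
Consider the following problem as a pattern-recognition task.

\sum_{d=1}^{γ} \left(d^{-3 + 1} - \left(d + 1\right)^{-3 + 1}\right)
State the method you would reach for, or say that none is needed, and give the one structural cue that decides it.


Technique: telescoping — each term adds d^{-3 + 1} and subtracts the same expression advanced one index; that subtracted piece cancels against the next term's added copy — only the boundary terms survive.


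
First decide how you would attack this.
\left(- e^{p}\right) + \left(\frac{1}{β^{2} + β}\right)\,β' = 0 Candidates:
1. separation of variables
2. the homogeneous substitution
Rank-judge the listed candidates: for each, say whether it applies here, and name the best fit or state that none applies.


Verdict: separation of variables — one side of the product carries the independent variable, the other the unknown — the textbook separation shape. Rearranged, this also fits the Bernoulli template directly; separation reads the product structure as given.
- separation of variables — yes, a natural case for it.
- the homogeneous substitution — the slope changes under joint rescaling, failing the degree-zero test.


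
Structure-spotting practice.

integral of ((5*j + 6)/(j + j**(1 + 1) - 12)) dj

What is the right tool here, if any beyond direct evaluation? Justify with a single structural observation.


Diagnosis: partial fractions — a proper rational integrand over the factorable (j + j**(1 + 1) - 12): partial fractions reduce it to elementary pieces.


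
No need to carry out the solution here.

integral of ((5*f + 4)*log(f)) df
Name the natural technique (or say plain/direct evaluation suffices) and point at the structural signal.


Best approach: integration by parts — with u = log(f) the logarithm disappears after one differentiation, leaving a power-rule integral.


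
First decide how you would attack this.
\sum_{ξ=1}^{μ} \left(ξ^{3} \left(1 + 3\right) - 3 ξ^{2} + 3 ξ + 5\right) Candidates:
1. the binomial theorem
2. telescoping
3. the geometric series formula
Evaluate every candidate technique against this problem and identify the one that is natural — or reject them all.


Technique: no special technique — no ratio, no shift structure, no binomial pattern: sum the constant-multiple powers of ξ with known formulas.
- the binomial theorem: there is no sum-raised-to-a-power identity hiding in these terms.
- telescoping — computed from the summand as displayed, the partial sums build up without the pairwise collapse telescoping exploits.
- the geometric series formula — the term-to-term ratio changes with the index, so the geometric formula cannot close it.


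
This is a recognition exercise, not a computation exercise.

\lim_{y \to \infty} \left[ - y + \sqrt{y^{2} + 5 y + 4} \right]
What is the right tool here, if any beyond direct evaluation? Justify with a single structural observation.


Verdict: conjugate multiplication — neither \sqrt{y^{2} + 5 y + 4} nor y converges alone, so rewrite their difference as a conjugate-rationalized quotient first.


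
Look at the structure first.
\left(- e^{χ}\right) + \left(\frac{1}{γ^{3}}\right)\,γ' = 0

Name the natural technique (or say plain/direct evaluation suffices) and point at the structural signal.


Diagnosis: separation of variables — one side of the product carries the independent variable, the other the unknown — the textbook separation shape. The equation is exact as it stands too — a potential function exists — though separation reads the split structure directly.


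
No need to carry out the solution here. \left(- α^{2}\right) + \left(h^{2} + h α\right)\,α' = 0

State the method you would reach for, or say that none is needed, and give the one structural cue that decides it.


Technique: the homogeneous substitution — scaling h and α together leaves the slope fixed — it depends only on α/h, so substitute the ratio. Suitably rearranged — at times with the variables' roles exchanged — this doubles as a Bernoulli equation; the homogeneous reading needs no such setup.


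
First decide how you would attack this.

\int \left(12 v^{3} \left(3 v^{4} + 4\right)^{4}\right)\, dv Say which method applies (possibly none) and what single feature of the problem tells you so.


Method: u-substitution — viewed as a product, the integrand is a composition evaluated at 3 v^{4} + 4 times (a constant multiple of) that inner expression's derivative, so u = 3 v^{4} + 4 makes it elementary. Brute-force expansion works too — the substitution sees the structure instead of grinding through terms.


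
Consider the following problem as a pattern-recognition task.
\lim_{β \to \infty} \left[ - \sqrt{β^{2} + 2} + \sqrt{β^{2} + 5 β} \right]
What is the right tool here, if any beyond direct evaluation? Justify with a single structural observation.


Method: conjugate multiplication — turning the difference into a conjugate-rationalized ratio makes the limit readable.


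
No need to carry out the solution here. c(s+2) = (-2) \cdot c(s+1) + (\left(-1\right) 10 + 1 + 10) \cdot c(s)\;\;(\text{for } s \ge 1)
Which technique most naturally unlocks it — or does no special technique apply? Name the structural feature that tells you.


Best approach: the characteristic-root method — linear, homogeneous, constant coefficients: solutions of the form r^s exist — find the roots of the characteristic polynomial.


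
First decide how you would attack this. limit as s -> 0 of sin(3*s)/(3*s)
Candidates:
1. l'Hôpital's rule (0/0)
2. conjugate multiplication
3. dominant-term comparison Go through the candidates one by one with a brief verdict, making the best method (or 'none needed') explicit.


Diagnosis: l'Hôpital's rule (0/0) — both numerator and denominator vanish at 0: the genuine 0/0 indeterminate that l'Hôpital exists for. A local series expansion at the point resolves it as well; the rule is the packaged version of that step.
- l'Hôpital's rule (0/0): yes — fits the structure here.
- conjugate multiplication: there are no radicals in tension whose conjugate would simplify matters.
- dominant-term comparison — no dominant power emerges to decide the limit by degree comparison.


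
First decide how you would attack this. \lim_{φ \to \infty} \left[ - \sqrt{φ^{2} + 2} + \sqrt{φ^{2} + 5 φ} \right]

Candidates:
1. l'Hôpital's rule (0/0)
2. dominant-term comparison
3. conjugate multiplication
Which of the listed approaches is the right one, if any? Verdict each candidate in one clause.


Method: conjugate multiplication — divergence minus divergence hides a finite answer — expose it by pairing \sqrt{φ^{2} + 5 φ} - \sqrt{φ^{2} + 2} with its conjugate.
- l'Hôpital's rule (0/0): substitution produces ∞ − ∞ rather than a vanishing quotient; the rule needs a 0/0 ratio to act on.
- dominant-term comparison — this limit is not decided by comparing polynomial growth at infinity.
- conjugate multiplication — yes — fits the structure here.


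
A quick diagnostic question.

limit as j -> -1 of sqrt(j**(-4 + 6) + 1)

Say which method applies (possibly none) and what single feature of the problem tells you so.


Technique: no special technique — the expression is continuous at -1 — substitute and evaluate; no indeterminate form appears.


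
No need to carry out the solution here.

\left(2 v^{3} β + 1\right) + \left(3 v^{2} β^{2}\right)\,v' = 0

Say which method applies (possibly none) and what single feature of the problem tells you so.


Best approach: the exact-equation method — take the mixed partials of 2 v^{3} β + 1 and 3 v^{2} β^{2}: they are equal, which certifies an exact differential.


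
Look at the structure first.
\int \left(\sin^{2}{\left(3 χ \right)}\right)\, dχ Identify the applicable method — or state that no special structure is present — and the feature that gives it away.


Verdict: a trigonometric identity — the exponent on \sin^{2}{\left(3 χ \right)} is even — the power-reduction identity is the standard preprocessing step.


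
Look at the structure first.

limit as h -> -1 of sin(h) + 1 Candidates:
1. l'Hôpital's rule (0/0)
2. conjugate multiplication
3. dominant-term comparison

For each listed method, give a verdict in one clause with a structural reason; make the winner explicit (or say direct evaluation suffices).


Diagnosis: no special technique — no zero denominators, no indeterminate clash at -1 — substitute and read off the value.
- l'Hôpital's rule (0/0) — substituting the point produces a determinate value, not a 0 over 0 clash.
- conjugate multiplication — there are no radicals in tension whose conjugate would simplify matters.
- dominant-term comparison — this is not a rational comparison of growth rates at infinity.


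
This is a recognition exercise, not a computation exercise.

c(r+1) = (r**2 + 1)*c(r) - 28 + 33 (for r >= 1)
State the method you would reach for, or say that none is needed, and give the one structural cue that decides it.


Technique: a summation factor — it is first-order linear but the coefficient r**2 + 1 depends on the index, so multiply through by a summation factor to telescope it.


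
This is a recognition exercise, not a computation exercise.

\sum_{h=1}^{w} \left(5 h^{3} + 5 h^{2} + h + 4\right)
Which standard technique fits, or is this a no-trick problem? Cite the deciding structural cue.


Method: no special technique — the summand is a plain polynomial in h (expanding first if it arrives factored); standard power-sum formulas evaluate it term by term.


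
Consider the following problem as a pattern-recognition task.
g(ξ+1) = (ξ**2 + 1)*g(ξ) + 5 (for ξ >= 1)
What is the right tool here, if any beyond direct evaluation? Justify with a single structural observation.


Best approach: a summation factor — first-order linear but the coefficient ξ**2 + 1 moves with the index — divide by the cumulative product and telescope.


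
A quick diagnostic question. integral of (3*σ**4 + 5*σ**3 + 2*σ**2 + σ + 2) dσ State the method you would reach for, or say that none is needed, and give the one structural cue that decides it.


Diagnosis: no special technique — the integrand is a sum of constant multiples of powers of σ — integrate term by term.


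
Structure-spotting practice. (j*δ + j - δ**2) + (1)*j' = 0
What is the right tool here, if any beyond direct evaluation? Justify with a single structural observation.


Technique: a linear integrating factor — linear in the unknown with genuine forcing: multiply through by the exponential of the integrated coefficient and the left side closes into one derivative.


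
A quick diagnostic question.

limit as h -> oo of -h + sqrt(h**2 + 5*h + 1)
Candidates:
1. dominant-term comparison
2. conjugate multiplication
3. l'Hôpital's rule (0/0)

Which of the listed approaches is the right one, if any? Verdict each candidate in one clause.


Method: conjugate multiplication — both pieces blow up but their difference is finite; the conjugate trick rationalizes sqrt(h**2 + 5*h + 1) - h.
- dominant-term comparison — no ranking of term growth rates resolves the limit here.
- conjugate multiplication — applicable, and directly so.
- l'Hôpital's rule (0/0): no quotient structure at all: the clash is ∞ minus ∞, which rationalizing converts into a tractable ratio.


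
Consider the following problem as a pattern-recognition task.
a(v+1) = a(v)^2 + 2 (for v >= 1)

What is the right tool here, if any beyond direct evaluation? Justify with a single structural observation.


Method: no special technique — this one you iterate or analyze qualitatively: the nonlinearity defeats linear solution methods.


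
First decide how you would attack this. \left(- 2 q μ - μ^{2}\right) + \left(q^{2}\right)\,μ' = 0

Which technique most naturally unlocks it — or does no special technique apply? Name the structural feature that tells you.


Best approach: the homogeneous substitution — scaling q and μ together leaves the slope fixed — it depends only on μ/q, so substitute the ratio. A Bernoulli rewrite works here as the equation stands — the homogeneous substitution is the more immediate reading.


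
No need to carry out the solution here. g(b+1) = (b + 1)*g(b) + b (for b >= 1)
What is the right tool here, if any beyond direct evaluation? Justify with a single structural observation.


Technique: a summation factor — an index-dependent multiplier b + 1 rules out characteristic roots; a summation factor converts it to a pure difference.


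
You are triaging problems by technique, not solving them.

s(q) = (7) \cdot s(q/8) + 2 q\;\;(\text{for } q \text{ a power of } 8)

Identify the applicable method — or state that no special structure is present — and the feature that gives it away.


Method: the master substitution — the argument shrinks by the factor 8, so measure the index on a logarithmic scale and the recursion becomes a shift.


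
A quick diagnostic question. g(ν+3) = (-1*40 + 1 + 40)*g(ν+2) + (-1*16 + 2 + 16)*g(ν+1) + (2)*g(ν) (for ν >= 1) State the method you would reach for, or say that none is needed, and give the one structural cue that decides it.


Best approach: the characteristic-root method — every coefficient is a fixed number and the forcing is zero — substitute r^ν and read off the root equation.


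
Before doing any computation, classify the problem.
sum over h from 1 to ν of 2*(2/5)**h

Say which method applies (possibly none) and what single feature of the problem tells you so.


Best approach: the geometric series formula — term-over-term division gives 2/5 every time — index-free ratio, geometric sum formula applies.


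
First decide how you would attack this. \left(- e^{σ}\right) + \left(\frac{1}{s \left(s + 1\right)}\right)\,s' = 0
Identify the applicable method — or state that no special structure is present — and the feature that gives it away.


Method: separation of variables — solved for the derivative, the right side splits multiplicatively into a function of each variable alone — divide and integrate each side. A Bernoulli substitution applies to this equation as given; separation takes the same equation in its displayed form.


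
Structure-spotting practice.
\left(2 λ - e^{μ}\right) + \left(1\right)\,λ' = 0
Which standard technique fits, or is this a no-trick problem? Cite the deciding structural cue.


Method: a linear integrating factor — linear in the unknown with genuine forcing: multiply through by the exponential of the integrated coefficient and the left side closes into one derivative.


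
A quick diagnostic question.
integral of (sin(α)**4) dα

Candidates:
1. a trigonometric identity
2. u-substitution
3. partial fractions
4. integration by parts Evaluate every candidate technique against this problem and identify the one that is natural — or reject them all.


Best approach: a trigonometric identity — sin(α)**4 calls for power reduction: rewrite via double angles before any antiderivative is attempted.
- a trigonometric identity — yes — fits the structure here.
- u-substitution: no subexpression of the integrand serves as a whole-integral substitution inner — individual terms may offer their own, but none carries its derivative as a factor of the full integrand; a working change of variable would have to be constructed from outside the expression.
- partial fractions — there is no rational-function structure to decompose.
- integration by parts: not the natural route: no polynomial-kernel product appears — a recursive parts reduction of the trigonometric product exists, but the identity rewrite is direct.


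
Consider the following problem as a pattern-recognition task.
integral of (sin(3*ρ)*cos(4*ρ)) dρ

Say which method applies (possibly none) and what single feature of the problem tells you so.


Verdict: a trigonometric identity — two sinusoids at different rates multiply in sin(3*ρ)*cos(4*ρ); the product-to-sum identity uncouples them.


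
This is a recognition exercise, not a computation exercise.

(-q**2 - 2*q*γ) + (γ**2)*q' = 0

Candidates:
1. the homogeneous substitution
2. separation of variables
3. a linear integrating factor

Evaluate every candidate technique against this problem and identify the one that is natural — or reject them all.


Verdict: the homogeneous substitution — scaling γ and q together leaves the slope fixed — it depends only on q/γ, so substitute the ratio. A Bernoulli rewrite works here as the equation stands — the homogeneous substitution is the more immediate reading.
- the homogeneous substitution: yes, a natural case for it.
- separation of variables — no algebra isolates the independent variable on one side and the unknown on the other.
- a linear integrating factor: the unknown enters nonlinearly (through a power, a denominator, or a transcendental function), which the linear integrating-factor recipe cannot absorb as-is — any repair would come from a preliminary substitution, not the factor.


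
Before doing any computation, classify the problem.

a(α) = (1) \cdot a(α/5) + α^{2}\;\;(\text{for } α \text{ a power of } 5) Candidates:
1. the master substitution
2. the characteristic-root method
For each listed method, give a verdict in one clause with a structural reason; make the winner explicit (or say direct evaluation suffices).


Best approach: the master substitution — treat m = log base 5 of α as the new clock: one recursion step advances m by one while α scales by 5.
- the master substitution: yes — fits the structure here.
- the characteristic-root method — a divided-index call is not the fixed-shift linear shape that characteristic roots solve.


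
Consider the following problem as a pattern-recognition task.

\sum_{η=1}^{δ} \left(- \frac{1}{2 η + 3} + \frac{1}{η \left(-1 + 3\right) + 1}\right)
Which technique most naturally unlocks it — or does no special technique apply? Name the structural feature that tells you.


Technique: telescoping — write out three consecutive terms and watch the interior cancel: the advanced copy one term subtracts reappears as the very next term's leading piece, pair after pair.


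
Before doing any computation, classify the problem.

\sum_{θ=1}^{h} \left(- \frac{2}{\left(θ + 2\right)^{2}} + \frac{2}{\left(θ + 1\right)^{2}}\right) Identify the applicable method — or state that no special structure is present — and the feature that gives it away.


Verdict: telescoping — the summand is \frac{2}{\left(θ + 1\right)^{2}} minus the same expression shifted by one, so consecutive terms cancel in pairs.


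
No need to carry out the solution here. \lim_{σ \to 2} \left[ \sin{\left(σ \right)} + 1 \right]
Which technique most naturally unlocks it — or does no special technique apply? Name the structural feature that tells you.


Verdict: no special technique — the expression is continuous at the evaluation point — substitute directly; no indeterminate form appears.


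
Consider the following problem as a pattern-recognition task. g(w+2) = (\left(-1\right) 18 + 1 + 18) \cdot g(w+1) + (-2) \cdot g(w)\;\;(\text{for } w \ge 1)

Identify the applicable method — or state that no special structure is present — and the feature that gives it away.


Method: the characteristic-root method — this is the constant-coefficient homogeneous case — the whole solution in w reduces to a polynomial's roots.


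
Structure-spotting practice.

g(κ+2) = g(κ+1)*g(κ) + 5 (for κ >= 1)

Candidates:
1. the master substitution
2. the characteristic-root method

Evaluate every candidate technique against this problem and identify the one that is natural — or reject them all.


Best approach: no special technique — this one you iterate or analyze qualitatively: the nonlinearity defeats linear solution methods.
- the master substitution: the recursion steps by a constant offset, so exponential reindexing is pointless.
- the characteristic-root method — the recursion is nonlinear in the sequence values, so no linear-modes ansatz applies.


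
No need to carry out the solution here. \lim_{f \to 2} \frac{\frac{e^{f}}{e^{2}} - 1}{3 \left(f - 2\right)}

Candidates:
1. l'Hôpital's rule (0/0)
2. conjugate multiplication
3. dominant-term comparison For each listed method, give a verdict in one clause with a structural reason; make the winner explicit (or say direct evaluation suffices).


Method: l'Hôpital's rule (0/0) — the 0/0 form at 2 is the signature situation for l'Hôpital's rule. One could equally expand both pieces locally and compare leading terms; the rule does that in one stroke.
- l'Hôpital's rule (0/0): applicable, and directly so.
- conjugate multiplication: multiplying by a conjugate would not remove any indeterminacy here.
- dominant-term comparison — no dominant power emerges to decide the limit by degree comparison.


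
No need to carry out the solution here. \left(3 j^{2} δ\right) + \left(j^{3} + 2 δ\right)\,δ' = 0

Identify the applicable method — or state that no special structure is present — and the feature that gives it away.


Diagnosis: the exact-equation method — the compatibility test passes: the δ-derivative of 3 j^{2} δ matches the j-derivative of j^{3} + 2 δ, so integrate a potential.


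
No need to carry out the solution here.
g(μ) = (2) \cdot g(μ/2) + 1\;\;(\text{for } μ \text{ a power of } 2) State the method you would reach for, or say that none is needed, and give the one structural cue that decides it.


Best approach: the master substitution — the argument contracts 2-fold per step: reindex μ exponentially and solve the linear recurrence in the new index.
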